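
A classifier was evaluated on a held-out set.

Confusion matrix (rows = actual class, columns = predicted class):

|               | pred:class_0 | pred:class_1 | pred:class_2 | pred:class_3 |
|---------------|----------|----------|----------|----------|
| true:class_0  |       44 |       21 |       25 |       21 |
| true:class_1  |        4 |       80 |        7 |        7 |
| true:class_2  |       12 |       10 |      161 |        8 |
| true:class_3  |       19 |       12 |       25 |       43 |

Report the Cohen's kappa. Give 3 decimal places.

0.523

Observed agreement pₒ = trace/N = 328/499 = 0.6573
Expected agreement pₑ = Σ (rowᵢ·colᵢ)/N² = (111·79 + 98·123 + 191·218 + 99·79)/499² = 0.2823
κ = (pₒ − pₑ)/(1 − pₑ) = (0.6573 − 0.2823)/(1 − 0.2823) = 0.523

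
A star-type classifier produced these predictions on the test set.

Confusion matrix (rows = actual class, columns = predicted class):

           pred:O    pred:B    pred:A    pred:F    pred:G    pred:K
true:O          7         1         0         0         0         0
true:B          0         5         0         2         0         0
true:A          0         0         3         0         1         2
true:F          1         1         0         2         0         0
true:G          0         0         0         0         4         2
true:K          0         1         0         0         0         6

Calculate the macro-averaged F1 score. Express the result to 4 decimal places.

Per-class F1 score (2·TP/(2·TP+FP+FN)):
  O: TP=7, FP=0+0+1+0+0=1, FN=1+0+0+0+0=1 → 14/16 = 0.87500
  B: TP=5, FP=1+0+1+0+1=3, FN=0+0+2+0+0=2 → 10/15 = 0.66667
  A: TP=3, FP=0+0+0+0+0=0, FN=0+0+0+1+2=3 → 6/9 = 0.66667
  F: TP=2, FP=0+2+0+0+0=2, FN=1+1+0+0+0=2 → 4/8 = 0.50000
  G: TP=4, FP=0+0+1+0+0=1, FN=0+0+0+0+2=2 → 8/11 = 0.72727
  K: TP=6, FP=0+0+2+0+2=4, FN=0+1+0+0+0=1 → 12/17 = 0.70588
Macro-F1 score = mean = (0.87500 + 0.66667 + 0.66667 + 0.50000 + 0.72727 + 0.70588) / 6 = 0.6902

0.6902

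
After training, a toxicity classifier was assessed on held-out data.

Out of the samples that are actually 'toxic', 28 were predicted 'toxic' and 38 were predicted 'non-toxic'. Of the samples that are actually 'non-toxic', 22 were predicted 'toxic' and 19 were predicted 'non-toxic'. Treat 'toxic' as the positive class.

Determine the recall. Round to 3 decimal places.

Recall = TP/(TP+FN) = 28/(28+38) = 28/66 = 0.424

0.424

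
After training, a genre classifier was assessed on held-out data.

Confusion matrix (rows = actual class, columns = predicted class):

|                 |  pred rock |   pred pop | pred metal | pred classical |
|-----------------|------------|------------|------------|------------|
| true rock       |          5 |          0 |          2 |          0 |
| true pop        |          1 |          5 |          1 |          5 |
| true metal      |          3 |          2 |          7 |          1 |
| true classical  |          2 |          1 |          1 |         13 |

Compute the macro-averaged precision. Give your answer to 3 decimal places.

0.600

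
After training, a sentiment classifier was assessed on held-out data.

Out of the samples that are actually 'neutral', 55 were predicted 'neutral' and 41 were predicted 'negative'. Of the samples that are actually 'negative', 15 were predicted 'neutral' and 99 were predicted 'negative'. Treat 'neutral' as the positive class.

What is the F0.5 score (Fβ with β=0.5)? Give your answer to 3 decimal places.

0.731

Fβ = (1+β²)·TP / ((1+β²)·TP + β²·FN + FP), with β²=1/4
= 1.25·55 / (1.25·55 + 0.25·41 + 15) = 0.731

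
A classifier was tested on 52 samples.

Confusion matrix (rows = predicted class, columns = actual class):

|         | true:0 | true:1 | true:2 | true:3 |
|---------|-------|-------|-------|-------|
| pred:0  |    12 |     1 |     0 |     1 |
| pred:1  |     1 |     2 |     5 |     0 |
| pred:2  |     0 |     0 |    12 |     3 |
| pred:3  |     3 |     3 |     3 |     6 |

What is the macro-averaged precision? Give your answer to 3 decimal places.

0.577

Per-class precision (TP/(TP+FP)):
  0: TP=12, FP=1+0+1=2 → 12/14 = 0.8571
  1: TP=2, FP=1+5+0=6 → 2/8 = 0.2500
  2: TP=12, FP=0+0+3=3 → 12/15 = 0.8000
  3: TP=6, FP=3+3+3=9 → 6/15 = 0.4000
Macro-precision = mean = (0.8571 + 0.2500 + 0.8000 + 0.4000) / 4 = 0.577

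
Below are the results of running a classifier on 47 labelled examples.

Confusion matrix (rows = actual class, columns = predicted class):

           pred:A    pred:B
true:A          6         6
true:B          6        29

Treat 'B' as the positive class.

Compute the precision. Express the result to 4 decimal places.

0.8286

Precision = TP/(TP+FP) = 29/(29+6) = 29/35 = 0.8286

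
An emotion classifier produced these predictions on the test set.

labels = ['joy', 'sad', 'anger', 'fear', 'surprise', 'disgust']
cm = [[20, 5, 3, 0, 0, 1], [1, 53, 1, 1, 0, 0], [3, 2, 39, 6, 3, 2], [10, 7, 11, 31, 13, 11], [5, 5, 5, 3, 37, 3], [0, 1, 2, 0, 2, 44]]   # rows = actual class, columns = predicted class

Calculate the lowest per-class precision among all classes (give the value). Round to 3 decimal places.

Per-class precision (TP/(TP+FP)):
  joy: TP=20, FP=1+3+10+5+0=19 → 20/39 = 0.5128
  sad: TP=53, FP=5+2+7+5+1=20 → 53/73 = 0.7260
  anger: TP=39, FP=3+1+11+5+2=22 → 39/61 = 0.6393
  fear: TP=31, FP=0+1+6+3+0=10 → 31/41 = 0.7561
  surprise: TP=37, FP=0+0+3+13+2=18 → 37/55 = 0.6727
  disgust: TP=44, FP=1+0+2+11+3=17 → 44/61 = 0.7213
Lowest is class 'joy' with precision = 0.513.

0.513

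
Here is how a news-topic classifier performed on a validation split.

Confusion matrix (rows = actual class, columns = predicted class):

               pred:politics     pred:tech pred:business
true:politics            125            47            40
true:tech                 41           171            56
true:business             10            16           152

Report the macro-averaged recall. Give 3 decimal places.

Per-class recall (TP/(TP+FN)):
  politics: TP=125, FN=47+40=87 → 125/212 = 0.5896
  tech: TP=171, FN=41+56=97 → 171/268 = 0.6381
  business: TP=152, FN=10+16=26 → 152/178 = 0.8539
Macro-recall = mean = (0.5896 + 0.6381 + 0.8539) / 3 = 0.694

0.694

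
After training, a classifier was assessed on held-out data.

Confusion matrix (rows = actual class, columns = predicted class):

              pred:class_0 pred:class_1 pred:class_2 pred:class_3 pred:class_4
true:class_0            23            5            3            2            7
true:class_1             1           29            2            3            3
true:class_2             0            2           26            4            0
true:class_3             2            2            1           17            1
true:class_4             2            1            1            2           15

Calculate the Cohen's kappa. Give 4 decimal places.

Observed agreement pₒ = trace/N = 110/154 = 0.71429
Expected agreement pₑ = Σ (rowᵢ·colᵢ)/N² = (40·28 + 38·39 + 32·33 + 23·28 + 21·26)/154² = 0.20442
κ = (pₒ − pₑ)/(1 − pₑ) = (0.71429 − 0.20442)/(1 − 0.20442) = 0.6409

0.6409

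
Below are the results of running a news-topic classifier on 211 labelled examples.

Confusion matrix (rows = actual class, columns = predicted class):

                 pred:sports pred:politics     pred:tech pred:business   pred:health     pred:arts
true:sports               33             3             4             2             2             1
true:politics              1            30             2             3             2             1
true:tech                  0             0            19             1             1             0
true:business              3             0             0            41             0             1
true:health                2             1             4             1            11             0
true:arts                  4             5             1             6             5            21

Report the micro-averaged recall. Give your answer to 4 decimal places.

0.7346

Micro-averaging pools counts across classes: ΣTP=155, ΣFP=56, ΣFN=56.
Micro-recall = TP/(TP+FN) on pooled counts = 0.7346 (equals overall accuracy in single-label multiclass).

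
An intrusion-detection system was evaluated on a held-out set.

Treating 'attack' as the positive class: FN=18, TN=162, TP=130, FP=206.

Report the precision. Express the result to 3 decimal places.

Precision = TP/(TP+FP) = 130/(130+206) = 130/336 = 0.387

0.387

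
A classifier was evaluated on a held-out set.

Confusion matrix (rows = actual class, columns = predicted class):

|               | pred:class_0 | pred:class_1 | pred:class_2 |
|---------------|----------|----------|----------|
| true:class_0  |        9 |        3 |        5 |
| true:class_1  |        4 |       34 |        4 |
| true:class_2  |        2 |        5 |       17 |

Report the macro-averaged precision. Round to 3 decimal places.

0.688

Per-class precision (TP/(TP+FP)):
  class_0: TP=9, FP=4+2=6 → 9/15 = 0.6000
  class_1: TP=34, FP=3+5=8 → 34/42 = 0.8095
  class_2: TP=17, FP=5+4=9 → 17/26 = 0.6538
Macro-precision = mean = (0.6000 + 0.8095 + 0.6538) / 3 = 0.688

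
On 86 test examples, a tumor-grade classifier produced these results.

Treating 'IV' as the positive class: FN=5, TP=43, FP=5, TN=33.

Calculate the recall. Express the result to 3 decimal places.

0.896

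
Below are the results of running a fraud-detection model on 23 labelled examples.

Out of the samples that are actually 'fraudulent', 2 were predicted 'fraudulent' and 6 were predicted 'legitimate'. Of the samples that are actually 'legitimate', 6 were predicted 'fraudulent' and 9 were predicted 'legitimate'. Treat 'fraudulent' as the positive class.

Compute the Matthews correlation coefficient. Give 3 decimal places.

-0.150

MCC = (TP·TN − FP·FN) / √((TP+FP)(TP+FN)(TN+FP)(TN+FN))
Numerator = 2·9 − 6·6 = -18
Denominator = √(8·8·15·15) = √14400 = 120.0000
MCC = -18 / 120.0000 = -0.150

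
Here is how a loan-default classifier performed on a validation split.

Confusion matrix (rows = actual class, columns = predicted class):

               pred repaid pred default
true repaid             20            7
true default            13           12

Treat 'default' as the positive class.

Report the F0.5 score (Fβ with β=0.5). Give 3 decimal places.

0.594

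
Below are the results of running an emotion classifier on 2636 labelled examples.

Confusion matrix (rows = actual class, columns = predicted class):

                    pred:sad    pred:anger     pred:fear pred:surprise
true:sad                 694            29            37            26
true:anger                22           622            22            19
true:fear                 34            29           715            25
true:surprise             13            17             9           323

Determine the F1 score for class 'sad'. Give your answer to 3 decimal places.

One-vs-rest for 'sad': TP = diagonal; FP = other classes predicted 'sad'; FN = 'sad' predicted as other.
F1 score = 2·TP/(2·TP+FP+FN).
sad: TP=694, FP=22+34+13=69, FN=29+37+26=92 → 1388/1549 = 0.8961

0.896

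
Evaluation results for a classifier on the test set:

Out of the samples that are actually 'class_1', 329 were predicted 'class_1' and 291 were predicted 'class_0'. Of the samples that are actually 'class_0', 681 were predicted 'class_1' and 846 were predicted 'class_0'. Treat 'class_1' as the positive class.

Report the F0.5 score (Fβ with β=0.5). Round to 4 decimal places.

0.3530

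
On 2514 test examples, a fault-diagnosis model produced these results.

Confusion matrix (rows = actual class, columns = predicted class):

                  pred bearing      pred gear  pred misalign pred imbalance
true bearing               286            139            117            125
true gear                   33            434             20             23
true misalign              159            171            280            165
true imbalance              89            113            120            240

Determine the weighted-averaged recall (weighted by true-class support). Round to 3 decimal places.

Per-class recall (TP/(TP+FN)):
  bearing: TP=286, FN=139+117+125=381 → 286/667 = 0.4288
  gear: TP=434, FN=33+20+23=76 → 434/510 = 0.8510
  misalign: TP=280, FN=159+171+165=495 → 280/775 = 0.3613
  imbalance: TP=240, FN=89+113+120=322 → 240/562 = 0.4270
Weighted-recall = Σ (supportᵢ/N)·recallᵢ with N=2514: (667/2514)·0.4288 + (510/2514)·0.8510 + (775/2514)·0.3613 + (562/2514)·0.4270 = 0.493

0.493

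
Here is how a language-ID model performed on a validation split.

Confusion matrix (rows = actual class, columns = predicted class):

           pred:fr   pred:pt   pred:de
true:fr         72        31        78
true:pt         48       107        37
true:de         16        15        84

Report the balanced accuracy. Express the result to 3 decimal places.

0.562

Balanced accuracy = mean of per-class recall.
  fr: recall = 72/181 = 0.3978
  pt: recall = 107/192 = 0.5573
  de: recall = 84/115 = 0.7304
Mean = (0.3978 + 0.5573 + 0.7304) / 3 = 0.562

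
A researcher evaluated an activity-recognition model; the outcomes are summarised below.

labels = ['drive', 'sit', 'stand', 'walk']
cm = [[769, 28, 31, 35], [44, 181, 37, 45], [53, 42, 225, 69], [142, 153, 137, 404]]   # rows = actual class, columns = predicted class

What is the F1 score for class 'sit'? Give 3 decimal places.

0.509

Take TP from the diagonal, FP from the rest of the 'sit' prediction marginal, FN from the rest of the 'sit' actual marginal.
F1 score = 2·TP/(2·TP+FP+FN).
sit: TP=181, FP=28+42+153=223, FN=44+37+45=126 → 362/711 = 0.5091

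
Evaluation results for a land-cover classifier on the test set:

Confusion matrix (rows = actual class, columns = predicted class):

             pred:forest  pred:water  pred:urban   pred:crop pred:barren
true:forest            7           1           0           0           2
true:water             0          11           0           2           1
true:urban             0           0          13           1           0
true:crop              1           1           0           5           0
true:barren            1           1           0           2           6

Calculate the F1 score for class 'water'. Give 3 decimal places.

0.786

Treat 'water' as positive and all other classes as negative.
F1 score = 2·TP/(2·TP+FP+FN).
water: TP=11, FP=1+0+1+1=3, FN=0+0+2+1=3 → 22/28 = 0.7857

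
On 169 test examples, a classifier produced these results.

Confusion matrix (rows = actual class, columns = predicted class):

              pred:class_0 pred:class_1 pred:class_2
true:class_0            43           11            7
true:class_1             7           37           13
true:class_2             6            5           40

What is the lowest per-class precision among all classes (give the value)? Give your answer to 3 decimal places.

Per-class precision (TP/(TP+FP)):
  class_0: TP=43, FP=7+6=13 → 43/56 = 0.7679
  class_1: TP=37, FP=11+5=16 → 37/53 = 0.6981
  class_2: TP=40, FP=7+13=20 → 40/60 = 0.6667
Lowest is class 'class_2' with precision = 0.667.

0.667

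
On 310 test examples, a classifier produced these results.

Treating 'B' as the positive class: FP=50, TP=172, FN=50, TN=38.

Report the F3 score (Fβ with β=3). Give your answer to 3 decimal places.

Fβ = (1+β²)·TP / ((1+β²)·TP + β²·FN + FP), with β²=9
= 10·172 / (10·172 + 9·50 + 50) = 0.775

0.775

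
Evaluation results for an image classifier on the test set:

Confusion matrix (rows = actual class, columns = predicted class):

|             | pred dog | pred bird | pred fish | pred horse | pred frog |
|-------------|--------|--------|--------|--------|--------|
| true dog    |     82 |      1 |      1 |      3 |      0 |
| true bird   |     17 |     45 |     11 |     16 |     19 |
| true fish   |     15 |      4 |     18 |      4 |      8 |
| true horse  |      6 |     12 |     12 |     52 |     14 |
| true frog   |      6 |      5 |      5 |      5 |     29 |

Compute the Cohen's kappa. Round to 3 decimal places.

0.469

Observed agreement pₒ = trace/N = 226/390 = 0.5795
Expected agreement pₑ = Σ (rowᵢ·colᵢ)/N² = (87·126 + 108·67 + 49·47 + 96·80 + 50·70)/390² = 0.2083
κ = (pₒ − pₑ)/(1 − pₑ) = (0.5795 − 0.2083)/(1 − 0.2083) = 0.469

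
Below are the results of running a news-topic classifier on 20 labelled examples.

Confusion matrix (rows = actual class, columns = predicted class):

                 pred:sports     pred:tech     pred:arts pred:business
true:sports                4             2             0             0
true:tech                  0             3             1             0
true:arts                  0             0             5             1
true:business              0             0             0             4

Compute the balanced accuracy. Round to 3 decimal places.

0.813

Balanced accuracy = mean of per-class recall.
  sports: recall = 4/6 = 0.6667
  tech: recall = 3/4 = 0.7500
  arts: recall = 5/6 = 0.8333
  business: recall = 4/4 = 1.0000
Mean = (0.6667 + 0.7500 + 0.8333 + 1.0000) / 4 = 0.813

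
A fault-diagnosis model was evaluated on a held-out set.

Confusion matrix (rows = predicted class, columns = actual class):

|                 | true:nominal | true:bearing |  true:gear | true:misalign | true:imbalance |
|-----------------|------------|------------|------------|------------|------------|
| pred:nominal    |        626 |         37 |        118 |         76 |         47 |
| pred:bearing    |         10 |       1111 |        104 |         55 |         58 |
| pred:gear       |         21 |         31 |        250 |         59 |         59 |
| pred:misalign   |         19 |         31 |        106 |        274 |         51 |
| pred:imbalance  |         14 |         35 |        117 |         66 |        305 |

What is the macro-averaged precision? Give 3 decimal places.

Per-class precision (TP/(TP+FP)):
  nominal: TP=626, FP=37+118+76+47=278 → 626/904 = 0.6925
  bearing: TP=1111, FP=10+104+55+58=227 → 1111/1338 = 0.8303
  gear: TP=250, FP=21+31+59+59=170 → 250/420 = 0.5952
  misalign: TP=274, FP=19+31+106+51=207 → 274/481 = 0.5696
  imbalance: TP=305, FP=14+35+117+66=232 → 305/537 = 0.5680
Macro-precision = mean = (0.6925 + 0.8303 + 0.5952 + 0.5696 + 0.5680) / 5 = 0.651

0.651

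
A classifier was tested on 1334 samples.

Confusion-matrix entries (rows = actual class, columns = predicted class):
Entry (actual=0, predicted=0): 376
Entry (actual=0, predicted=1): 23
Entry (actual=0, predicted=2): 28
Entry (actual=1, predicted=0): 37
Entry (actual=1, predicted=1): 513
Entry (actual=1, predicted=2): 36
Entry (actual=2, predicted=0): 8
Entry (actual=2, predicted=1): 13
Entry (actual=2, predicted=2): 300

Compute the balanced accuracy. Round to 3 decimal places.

0.897

Balanced accuracy = mean of per-class recall.
  0: recall = 376/427 = 0.8806
  1: recall = 513/586 = 0.8754
  2: recall = 300/321 = 0.9346
Mean = (0.8806 + 0.8754 + 0.9346) / 3 = 0.897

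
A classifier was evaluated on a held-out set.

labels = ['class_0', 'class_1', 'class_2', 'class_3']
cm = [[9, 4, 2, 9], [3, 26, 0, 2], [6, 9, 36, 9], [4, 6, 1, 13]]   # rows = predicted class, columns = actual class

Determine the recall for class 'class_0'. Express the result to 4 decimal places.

Take TP from the diagonal, FP from the rest of the 'class_0' prediction marginal, FN from the rest of the 'class_0' actual marginal.
recall = TP/(TP+FN).
class_0: TP=9, FN=3+6+4=13 → 9/22 = 0.40909

0.4091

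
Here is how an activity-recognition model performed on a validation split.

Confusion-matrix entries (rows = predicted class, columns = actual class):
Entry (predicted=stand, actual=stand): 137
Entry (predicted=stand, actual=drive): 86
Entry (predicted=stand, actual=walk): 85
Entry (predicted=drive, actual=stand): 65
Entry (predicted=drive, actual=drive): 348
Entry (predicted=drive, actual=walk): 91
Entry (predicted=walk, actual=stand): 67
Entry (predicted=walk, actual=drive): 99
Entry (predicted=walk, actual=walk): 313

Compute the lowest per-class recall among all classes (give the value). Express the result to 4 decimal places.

Per-class recall (TP/(TP+FN)):
  stand: TP=137, FN=65+67=132 → 137/269 = 0.50929
  drive: TP=348, FN=86+99=185 → 348/533 = 0.65291
  walk: TP=313, FN=85+91=176 → 313/489 = 0.64008
Lowest is class 'stand' with recall = 0.5093.

0.5093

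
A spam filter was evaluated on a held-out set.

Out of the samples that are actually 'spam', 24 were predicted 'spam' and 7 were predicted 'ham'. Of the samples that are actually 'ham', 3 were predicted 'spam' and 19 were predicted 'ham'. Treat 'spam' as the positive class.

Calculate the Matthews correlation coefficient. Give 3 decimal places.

0.629

MCC = (TP·TN − FP·FN) / √((TP+FP)(TP+FN)(TN+FP)(TN+FN))
Numerator = 24·19 − 3·7 = 435
Denominator = √(27·31·22·26) = √478764 = 691.9277
MCC = 435 / 691.9277 = 0.629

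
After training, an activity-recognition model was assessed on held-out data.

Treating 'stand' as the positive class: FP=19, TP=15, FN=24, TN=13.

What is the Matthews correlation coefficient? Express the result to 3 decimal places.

MCC = (TP·TN − FP·FN) / √((TP+FP)(TP+FN)(TN+FP)(TN+FN))
Numerator = 15·13 − 19·24 = -261
Denominator = √(34·39·32·37) = √1569984 = 1252.9900
MCC = -261 / 1252.9900 = -0.208

-0.208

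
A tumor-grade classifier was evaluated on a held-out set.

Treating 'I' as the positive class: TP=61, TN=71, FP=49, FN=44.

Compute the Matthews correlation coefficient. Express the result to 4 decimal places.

MCC = (TP·TN − FP·FN) / √((TP+FP)(TP+FN)(TN+FP)(TN+FN))
Numerator = 61·71 − 49·44 = 2175
Denominator = √(110·105·120·115) = √159390000 = 12624.9752
MCC = 2175 / 12624.9752 = 0.1723

0.1723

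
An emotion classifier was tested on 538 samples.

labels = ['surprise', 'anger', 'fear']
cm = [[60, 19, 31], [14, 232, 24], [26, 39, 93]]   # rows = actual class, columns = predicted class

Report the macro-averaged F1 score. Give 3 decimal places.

0.669

Per-class F1 score (2·TP/(2·TP+FP+FN)):
  surprise: TP=60, FP=14+26=40, FN=19+31=50 → 120/210 = 0.5714
  anger: TP=232, FP=19+39=58, FN=14+24=38 → 464/560 = 0.8286
  fear: TP=93, FP=31+24=55, FN=26+39=65 → 186/306 = 0.6078
Macro-F1 score = mean = (0.5714 + 0.8286 + 0.6078) / 3 = 0.669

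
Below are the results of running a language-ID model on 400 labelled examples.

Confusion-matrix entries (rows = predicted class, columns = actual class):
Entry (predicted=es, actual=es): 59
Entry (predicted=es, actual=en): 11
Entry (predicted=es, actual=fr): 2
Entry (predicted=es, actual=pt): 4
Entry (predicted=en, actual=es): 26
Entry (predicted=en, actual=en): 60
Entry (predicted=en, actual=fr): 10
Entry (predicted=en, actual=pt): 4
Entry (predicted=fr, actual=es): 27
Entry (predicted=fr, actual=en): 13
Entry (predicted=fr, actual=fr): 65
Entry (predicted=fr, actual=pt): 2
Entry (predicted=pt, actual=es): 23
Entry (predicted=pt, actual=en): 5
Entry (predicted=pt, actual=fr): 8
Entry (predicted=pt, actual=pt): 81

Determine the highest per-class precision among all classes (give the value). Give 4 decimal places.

Per-class precision (TP/(TP+FP)):
  es: TP=59, FP=11+2+4=17 → 59/76 = 0.77632
  en: TP=60, FP=26+10+4=40 → 60/100 = 0.60000
  fr: TP=65, FP=27+13+2=42 → 65/107 = 0.60748
  pt: TP=81, FP=23+5+8=36 → 81/117 = 0.69231
Highest is class 'es' with precision = 0.7763.

0.7763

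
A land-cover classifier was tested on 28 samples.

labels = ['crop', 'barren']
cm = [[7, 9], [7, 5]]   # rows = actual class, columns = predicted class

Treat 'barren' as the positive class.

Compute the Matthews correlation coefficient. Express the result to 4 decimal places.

-0.1443

MCC = (TP·TN − FP·FN) / √((TP+FP)(TP+FN)(TN+FP)(TN+FN))
Numerator = 5·7 − 9·7 = -28
Denominator = √(14·12·16·14) = √37632 = 193.9897
MCC = -28 / 193.9897 = -0.1443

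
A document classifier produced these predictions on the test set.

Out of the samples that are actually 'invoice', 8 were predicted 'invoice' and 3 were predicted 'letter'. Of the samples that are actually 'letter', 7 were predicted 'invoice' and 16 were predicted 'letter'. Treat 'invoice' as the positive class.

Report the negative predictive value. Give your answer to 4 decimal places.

0.8421

NPV = TN/(TN+FN) = 16/(16+3) = 0.8421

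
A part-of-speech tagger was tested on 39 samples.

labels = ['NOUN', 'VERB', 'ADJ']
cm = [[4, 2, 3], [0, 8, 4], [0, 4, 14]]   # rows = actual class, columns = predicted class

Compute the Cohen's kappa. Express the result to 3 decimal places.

Observed agreement pₒ = trace/N = 26/39 = 0.6667
Expected agreement pₑ = Σ (rowᵢ·colᵢ)/N² = (9·4 + 12·14 + 18·21)/39² = 0.3826
κ = (pₒ − pₑ)/(1 − pₑ) = (0.6667 − 0.3826)/(1 − 0.3826) = 0.460

0.460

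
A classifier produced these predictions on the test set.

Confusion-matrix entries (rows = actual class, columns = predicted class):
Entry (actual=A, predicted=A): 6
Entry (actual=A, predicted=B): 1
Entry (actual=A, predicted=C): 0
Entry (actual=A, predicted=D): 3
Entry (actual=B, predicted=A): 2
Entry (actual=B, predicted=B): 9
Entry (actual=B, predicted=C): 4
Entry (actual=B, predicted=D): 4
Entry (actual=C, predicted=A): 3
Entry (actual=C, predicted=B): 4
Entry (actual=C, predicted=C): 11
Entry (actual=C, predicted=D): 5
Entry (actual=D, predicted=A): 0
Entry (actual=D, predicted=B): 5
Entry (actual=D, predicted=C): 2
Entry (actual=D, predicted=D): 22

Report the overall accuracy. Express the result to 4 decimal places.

Accuracy = trace / total = (6+9+11+22=48) / 81 = 48/81 = 0.5926

0.5926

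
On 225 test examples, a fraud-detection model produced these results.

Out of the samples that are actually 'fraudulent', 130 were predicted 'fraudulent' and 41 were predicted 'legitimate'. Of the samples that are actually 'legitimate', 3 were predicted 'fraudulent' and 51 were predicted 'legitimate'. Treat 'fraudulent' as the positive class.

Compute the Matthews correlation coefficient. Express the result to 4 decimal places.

MCC = (TP·TN − FP·FN) / √((TP+FP)(TP+FN)(TN+FP)(TN+FN))
Numerator = 130·51 − 3·41 = 6507
Denominator = √(133·171·54·92) = √112987224 = 10629.5449
MCC = 6507 / 10629.5449 = 0.6122

0.6122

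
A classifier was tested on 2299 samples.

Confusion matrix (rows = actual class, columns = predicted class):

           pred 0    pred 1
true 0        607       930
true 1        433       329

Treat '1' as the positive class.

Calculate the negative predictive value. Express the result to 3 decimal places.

0.584

NPV = TN/(TN+FN) = 607/(607+433) = 0.584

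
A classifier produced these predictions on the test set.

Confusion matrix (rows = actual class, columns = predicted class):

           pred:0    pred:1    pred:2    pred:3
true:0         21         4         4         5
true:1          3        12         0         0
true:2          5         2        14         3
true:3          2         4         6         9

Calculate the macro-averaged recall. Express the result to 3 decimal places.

0.607

Per-class recall (TP/(TP+FN)):
  0: TP=21, FN=4+4+5=13 → 21/34 = 0.6176
  1: TP=12, FN=3+0+0=3 → 12/15 = 0.8000
  2: TP=14, FN=5+2+3=10 → 14/24 = 0.5833
  3: TP=9, FN=2+4+6=12 → 9/21 = 0.4286
Macro-recall = mean = (0.6176 + 0.8000 + 0.5833 + 0.4286) / 4 = 0.607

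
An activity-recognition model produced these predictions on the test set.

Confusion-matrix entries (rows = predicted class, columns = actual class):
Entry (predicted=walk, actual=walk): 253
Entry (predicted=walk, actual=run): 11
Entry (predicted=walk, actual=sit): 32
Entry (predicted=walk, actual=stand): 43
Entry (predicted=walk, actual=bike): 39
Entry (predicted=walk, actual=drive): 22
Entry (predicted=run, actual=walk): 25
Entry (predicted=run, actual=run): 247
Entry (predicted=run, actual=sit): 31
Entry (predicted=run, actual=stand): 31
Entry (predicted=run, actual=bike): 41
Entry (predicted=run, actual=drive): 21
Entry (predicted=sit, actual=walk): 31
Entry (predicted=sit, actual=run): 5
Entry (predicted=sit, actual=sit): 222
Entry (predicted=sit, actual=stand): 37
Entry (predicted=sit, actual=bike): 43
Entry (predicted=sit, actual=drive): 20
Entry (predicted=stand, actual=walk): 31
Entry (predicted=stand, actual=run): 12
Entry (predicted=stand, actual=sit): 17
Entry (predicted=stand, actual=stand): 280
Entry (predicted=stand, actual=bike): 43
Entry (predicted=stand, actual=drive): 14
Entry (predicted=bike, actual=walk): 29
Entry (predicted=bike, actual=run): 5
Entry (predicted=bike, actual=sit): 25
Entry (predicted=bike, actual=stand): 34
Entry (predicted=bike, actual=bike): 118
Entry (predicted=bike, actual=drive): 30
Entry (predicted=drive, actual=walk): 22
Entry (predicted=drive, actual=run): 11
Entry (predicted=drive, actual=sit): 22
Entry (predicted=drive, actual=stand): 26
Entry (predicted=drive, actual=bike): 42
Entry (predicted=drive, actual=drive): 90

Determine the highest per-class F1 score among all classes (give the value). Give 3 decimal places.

0.719

Per-class F1 score (2·TP/(2·TP+FP+FN)):
  walk: TP=253, FP=11+32+43+39+22=147, FN=25+31+31+29+22=138 → 506/791 = 0.6397
  run: TP=247, FP=25+31+31+41+21=149, FN=11+5+12+5+11=44 → 494/687 = 0.7191
  sit: TP=222, FP=31+5+37+43+20=136, FN=32+31+17+25+22=127 → 444/707 = 0.6280
  stand: TP=280, FP=31+12+17+43+14=117, FN=43+31+37+34+26=171 → 560/848 = 0.6604
  bike: TP=118, FP=29+5+25+34+30=123, FN=39+41+43+43+42=208 → 236/567 = 0.4162
  drive: TP=90, FP=22+11+22+26+42=123, FN=22+21+20+14+30=107 → 180/410 = 0.4390
Highest is class 'run' with F1 score = 0.719.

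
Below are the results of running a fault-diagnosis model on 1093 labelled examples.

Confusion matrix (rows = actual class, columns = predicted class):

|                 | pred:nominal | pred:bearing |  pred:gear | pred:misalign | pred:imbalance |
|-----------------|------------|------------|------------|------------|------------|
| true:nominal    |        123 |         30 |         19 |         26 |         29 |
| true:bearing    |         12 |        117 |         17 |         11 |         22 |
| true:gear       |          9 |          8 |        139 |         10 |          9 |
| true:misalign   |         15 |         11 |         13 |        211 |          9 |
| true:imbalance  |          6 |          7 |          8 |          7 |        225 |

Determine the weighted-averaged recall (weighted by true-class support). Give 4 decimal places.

Per-class recall (TP/(TP+FN)):
  nominal: TP=123, FN=30+19+26+29=104 → 123/227 = 0.54185
  bearing: TP=117, FN=12+17+11+22=62 → 117/179 = 0.65363
  gear: TP=139, FN=9+8+10+9=36 → 139/175 = 0.79429
  misalign: TP=211, FN=15+11+13+9=48 → 211/259 = 0.81467
  imbalance: TP=225, FN=6+7+8+7=28 → 225/253 = 0.88933
Weighted-recall = Σ (supportᵢ/N)·recallᵢ with N=1093: (227/1093)·0.54185 + (179/1093)·0.65363 + (175/1093)·0.79429 + (259/1093)·0.81467 + (253/1093)·0.88933 = 0.7457

0.7457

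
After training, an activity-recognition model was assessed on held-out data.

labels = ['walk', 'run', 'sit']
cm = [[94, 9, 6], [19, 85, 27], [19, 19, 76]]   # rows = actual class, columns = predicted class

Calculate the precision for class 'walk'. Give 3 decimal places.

Take TP from the diagonal, FP from the rest of the 'walk' prediction marginal, FN from the rest of the 'walk' actual marginal.
precision = TP/(TP+FP).
walk: TP=94, FP=19+19=38 → 94/132 = 0.7121

0.712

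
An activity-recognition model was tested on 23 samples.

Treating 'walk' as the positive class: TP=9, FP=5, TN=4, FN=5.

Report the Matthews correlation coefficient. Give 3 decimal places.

0.087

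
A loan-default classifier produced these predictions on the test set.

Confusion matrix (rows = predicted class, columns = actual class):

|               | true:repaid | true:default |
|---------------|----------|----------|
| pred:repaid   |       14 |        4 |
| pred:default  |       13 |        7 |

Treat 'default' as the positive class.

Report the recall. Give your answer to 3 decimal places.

0.636

Recall = TP/(TP+FN) = 7/(7+4) = 7/11 = 0.636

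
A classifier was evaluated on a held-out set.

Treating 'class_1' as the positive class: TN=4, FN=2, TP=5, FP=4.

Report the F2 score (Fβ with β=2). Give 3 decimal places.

0.676

Fβ = (1+β²)·TP / ((1+β²)·TP + β²·FN + FP), with β²=4
= 5·5 / (5·5 + 4·2 + 4) = 0.676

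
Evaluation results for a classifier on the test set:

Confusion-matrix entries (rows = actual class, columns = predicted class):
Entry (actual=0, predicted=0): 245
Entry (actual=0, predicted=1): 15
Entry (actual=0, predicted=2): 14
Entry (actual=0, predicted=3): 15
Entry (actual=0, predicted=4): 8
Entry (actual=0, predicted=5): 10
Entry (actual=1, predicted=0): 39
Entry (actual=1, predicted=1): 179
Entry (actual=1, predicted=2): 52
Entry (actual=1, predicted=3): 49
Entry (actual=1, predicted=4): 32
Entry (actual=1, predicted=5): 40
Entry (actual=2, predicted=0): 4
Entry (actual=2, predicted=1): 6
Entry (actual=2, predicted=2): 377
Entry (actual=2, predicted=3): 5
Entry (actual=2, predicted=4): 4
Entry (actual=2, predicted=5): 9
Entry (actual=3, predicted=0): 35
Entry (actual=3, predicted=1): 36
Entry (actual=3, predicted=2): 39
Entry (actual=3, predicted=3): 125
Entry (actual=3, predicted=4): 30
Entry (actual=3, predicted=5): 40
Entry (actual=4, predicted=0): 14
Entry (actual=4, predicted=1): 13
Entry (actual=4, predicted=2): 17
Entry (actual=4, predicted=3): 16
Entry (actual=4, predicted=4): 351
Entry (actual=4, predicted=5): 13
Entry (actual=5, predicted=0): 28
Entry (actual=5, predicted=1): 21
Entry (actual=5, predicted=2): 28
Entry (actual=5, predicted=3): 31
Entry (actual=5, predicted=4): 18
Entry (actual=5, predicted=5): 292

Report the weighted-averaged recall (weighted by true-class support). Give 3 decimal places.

0.697

Per-class recall (TP/(TP+FN)):
  0: TP=245, FN=15+14+15+8+10=62 → 245/307 = 0.7980
  1: TP=179, FN=39+52+49+32+40=212 → 179/391 = 0.4578
  2: TP=377, FN=4+6+5+4+9=28 → 377/405 = 0.9309
  3: TP=125, FN=35+36+39+30+40=180 → 125/305 = 0.4098
  4: TP=351, FN=14+13+17+16+13=73 → 351/424 = 0.8278
  5: TP=292, FN=28+21+28+31+18=126 → 292/418 = 0.6986
Weighted-recall = Σ (supportᵢ/N)·recallᵢ with N=2250: (307/2250)·0.7980 + (391/2250)·0.4578 + (405/2250)·0.9309 + (305/2250)·0.4098 + (424/2250)·0.8278 + (418/2250)·0.6986 = 0.697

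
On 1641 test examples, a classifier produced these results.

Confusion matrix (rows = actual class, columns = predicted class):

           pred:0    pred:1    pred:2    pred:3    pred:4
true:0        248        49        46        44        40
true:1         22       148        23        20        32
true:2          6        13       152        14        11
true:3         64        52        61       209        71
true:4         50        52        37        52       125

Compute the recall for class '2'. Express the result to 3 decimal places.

0.776

Treat '2' as positive and all other classes as negative.
recall = TP/(TP+FN).
2: TP=152, FN=6+13+14+11=44 → 152/196 = 0.7755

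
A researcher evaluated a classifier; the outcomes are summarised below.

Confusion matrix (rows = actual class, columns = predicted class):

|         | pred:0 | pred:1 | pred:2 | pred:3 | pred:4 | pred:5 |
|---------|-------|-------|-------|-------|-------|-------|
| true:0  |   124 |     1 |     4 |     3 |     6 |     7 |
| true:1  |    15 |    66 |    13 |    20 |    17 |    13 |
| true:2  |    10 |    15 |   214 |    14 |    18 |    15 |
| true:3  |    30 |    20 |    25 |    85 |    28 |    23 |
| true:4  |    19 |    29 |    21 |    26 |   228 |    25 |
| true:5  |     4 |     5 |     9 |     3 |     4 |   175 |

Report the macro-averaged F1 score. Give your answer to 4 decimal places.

0.6451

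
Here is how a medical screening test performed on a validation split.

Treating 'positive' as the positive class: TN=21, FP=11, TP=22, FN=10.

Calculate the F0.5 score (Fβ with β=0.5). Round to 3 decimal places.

0.671

Fβ = (1+β²)·TP / ((1+β²)·TP + β²·FN + FP), with β²=1/4
= 1.25·22 / (1.25·22 + 0.25·10 + 11) = 0.671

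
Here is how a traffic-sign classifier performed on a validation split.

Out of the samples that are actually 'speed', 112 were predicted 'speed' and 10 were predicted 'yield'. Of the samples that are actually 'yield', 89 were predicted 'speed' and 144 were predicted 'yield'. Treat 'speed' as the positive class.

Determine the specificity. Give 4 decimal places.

Specificity = TN/(TN+FP) = 144/(144+89) = 0.6180

0.6180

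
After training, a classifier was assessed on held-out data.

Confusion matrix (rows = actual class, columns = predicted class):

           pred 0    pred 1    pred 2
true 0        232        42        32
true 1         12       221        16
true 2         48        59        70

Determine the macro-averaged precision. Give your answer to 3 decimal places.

0.691

Per-class precision (TP/(TP+FP)):
  0: TP=232, FP=12+48=60 → 232/292 = 0.7945
  1: TP=221, FP=42+59=101 → 221/322 = 0.6863
  2: TP=70, FP=32+16=48 → 70/118 = 0.5932
Macro-precision = mean = (0.7945 + 0.6863 + 0.5932) / 3 = 0.691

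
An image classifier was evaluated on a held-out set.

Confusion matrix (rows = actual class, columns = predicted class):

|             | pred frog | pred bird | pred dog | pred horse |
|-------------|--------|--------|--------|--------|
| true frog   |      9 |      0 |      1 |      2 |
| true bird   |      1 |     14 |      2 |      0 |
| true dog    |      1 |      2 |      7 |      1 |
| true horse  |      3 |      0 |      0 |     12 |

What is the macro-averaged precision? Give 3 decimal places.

0.754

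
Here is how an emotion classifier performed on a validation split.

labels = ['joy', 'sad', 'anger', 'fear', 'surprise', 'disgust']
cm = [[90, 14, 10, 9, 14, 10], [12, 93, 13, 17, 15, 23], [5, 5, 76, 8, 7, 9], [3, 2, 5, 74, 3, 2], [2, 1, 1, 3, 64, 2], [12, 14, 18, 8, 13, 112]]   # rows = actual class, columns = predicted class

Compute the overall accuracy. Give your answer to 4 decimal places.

0.6619

Accuracy = trace / total = (90+93+76+74+64+112=509) / 769 = 509/769 = 0.6619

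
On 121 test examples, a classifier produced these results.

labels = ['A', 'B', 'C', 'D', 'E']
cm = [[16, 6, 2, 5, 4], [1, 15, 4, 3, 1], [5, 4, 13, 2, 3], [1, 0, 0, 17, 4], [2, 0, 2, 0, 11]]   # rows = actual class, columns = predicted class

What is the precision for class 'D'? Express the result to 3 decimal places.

Treat 'D' as positive and all other classes as negative.
precision = TP/(TP+FP).
D: TP=17, FP=5+3+2+0=10 → 17/27 = 0.6296

0.630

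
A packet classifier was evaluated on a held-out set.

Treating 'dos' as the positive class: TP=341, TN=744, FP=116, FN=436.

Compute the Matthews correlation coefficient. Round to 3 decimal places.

MCC = (TP·TN − FP·FN) / √((TP+FP)(TP+FN)(TN+FP)(TN+FN))
Numerator = 341·744 − 116·436 = 203128
Denominator = √(457·777·860·1180) = √360344317200 = 600286.8624
MCC = 203128 / 600286.8624 = 0.338

0.338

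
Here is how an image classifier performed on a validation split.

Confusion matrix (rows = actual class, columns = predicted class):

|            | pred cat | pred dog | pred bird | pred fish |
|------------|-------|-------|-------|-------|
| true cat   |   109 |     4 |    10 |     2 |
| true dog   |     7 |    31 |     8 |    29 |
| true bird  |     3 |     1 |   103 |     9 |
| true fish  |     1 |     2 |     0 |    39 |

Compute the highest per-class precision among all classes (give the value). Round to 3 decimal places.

Per-class precision (TP/(TP+FP)):
  cat: TP=109, FP=7+3+1=11 → 109/120 = 0.9083
  dog: TP=31, FP=4+1+2=7 → 31/38 = 0.8158
  bird: TP=103, FP=10+8+0=18 → 103/121 = 0.8512
  fish: TP=39, FP=2+29+9=40 → 39/79 = 0.4937
Highest is class 'cat' with precision = 0.908.

0.908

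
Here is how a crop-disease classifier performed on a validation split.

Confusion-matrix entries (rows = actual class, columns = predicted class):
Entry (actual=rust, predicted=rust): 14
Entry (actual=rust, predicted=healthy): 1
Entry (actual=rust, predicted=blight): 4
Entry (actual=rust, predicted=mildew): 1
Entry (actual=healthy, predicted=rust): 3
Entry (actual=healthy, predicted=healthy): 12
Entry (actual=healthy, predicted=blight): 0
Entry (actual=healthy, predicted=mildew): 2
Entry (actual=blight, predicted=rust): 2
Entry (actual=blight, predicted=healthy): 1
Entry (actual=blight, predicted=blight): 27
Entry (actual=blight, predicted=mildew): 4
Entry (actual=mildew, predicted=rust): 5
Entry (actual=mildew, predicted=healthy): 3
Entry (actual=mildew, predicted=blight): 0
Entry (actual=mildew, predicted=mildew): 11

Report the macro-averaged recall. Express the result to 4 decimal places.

Per-class recall (TP/(TP+FN)):
  rust: TP=14, FN=1+4+1=6 → 14/20 = 0.70000
  healthy: TP=12, FN=3+0+2=5 → 12/17 = 0.70588
  blight: TP=27, FN=2+1+4=7 → 27/34 = 0.79412
  mildew: TP=11, FN=5+3+0=8 → 11/19 = 0.57895
Macro-recall = mean = (0.70000 + 0.70588 + 0.79412 + 0.57895) / 4 = 0.6947

0.6947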